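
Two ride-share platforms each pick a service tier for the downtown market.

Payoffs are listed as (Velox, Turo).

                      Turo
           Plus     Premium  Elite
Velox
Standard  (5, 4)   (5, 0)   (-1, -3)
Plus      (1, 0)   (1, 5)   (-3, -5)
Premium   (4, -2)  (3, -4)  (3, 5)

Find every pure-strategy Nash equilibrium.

(Standard, Plus): Velox gets 5, best alternative 4; Turo gets 4, best alternative 0. No profitable deviation — NE.
(Standard, Premium): Turo can switch to Plus (0 → 4). Not NE.
(Standard, Elite): Velox can switch to Premium (-1 → 3). Not NE.
(Plus, Plus): Velox can switch to Standard (1 → 5). Not NE.
(Plus, Premium): Velox can switch to Standard (1 → 5). Not NE.
(Plus, Elite): Velox can switch to Standard (-3 → -1). Not NE.
(Premium, Plus): Velox can switch to Standard (4 → 5). Not NE.
(Premium, Premium): Velox can switch to Standard (3 → 5). Not NE.
(Premium, Elite): Velox gets 3, best alternative -1; Turo gets 5, best alternative -2. No profitable deviation — NE.

The pure Nash equilibria are (Standard, Plus) and (Premium, Elite).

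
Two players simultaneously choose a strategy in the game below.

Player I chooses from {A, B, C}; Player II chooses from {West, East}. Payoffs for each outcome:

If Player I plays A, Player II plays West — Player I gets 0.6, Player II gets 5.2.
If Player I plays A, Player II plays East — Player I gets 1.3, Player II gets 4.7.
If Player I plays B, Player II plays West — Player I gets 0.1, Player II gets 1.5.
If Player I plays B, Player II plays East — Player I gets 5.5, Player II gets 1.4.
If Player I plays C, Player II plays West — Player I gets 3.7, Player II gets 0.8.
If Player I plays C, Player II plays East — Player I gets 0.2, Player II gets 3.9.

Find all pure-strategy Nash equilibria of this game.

none

Mark each player's best response to every combination of opponents' strategies; a profile where every player is best-responding is a pure Nash equilibrium.
Player I against West: payoffs 0.6, 0.1, 3.7 → best response C.
Player I against East: payoffs 1.3, 5.5, 0.2 → best response B.
Player II against A: payoffs 5.2, 4.7 → best response West.
Player II against B: payoffs 1.5, 1.4 → best response West.
Player II against C: payoffs 0.8, 3.9 → best response East.
No profile is a mutual best response for all players.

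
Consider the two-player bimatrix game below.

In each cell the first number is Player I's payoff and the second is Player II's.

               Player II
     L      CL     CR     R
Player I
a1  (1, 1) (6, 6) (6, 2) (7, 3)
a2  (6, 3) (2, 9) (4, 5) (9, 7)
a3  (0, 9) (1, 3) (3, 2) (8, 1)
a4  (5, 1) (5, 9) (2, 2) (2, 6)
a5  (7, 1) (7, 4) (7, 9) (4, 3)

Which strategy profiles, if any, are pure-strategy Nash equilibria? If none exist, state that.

Check each profile: it is a Nash equilibrium iff no player can strictly gain by switching unilaterally.
(a1, L): Player I can switch to a2 (1 → 6). Not NE.
(a1, CL): Player I can switch to a5 (6 → 7). Not NE.
(a1, CR): Player I can switch to a5 (6 → 7). Not NE.
(a1, R): Player I can switch to a2 (7 → 9). Not NE.
(a2, L): Player I can switch to a5 (6 → 7). Not NE.
(a2, CL): Player I can switch to a1 (2 → 6). Not NE.
(a5, CR): Player I gets 7, best alternative 6; Player II gets 9, best alternative 4. No profitable deviation — NE.
(The remaining 13 profiles each have a profitable deviation by the same check.)

(a5, CR)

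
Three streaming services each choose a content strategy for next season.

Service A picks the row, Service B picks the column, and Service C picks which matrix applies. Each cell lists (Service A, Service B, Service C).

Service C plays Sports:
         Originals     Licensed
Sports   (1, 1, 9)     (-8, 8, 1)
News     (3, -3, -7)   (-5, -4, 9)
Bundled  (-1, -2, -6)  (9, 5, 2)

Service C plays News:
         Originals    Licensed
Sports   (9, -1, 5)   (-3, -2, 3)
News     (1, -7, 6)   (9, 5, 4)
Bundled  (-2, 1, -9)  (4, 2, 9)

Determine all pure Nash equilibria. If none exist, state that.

Service A against (Originals, Sports): payoffs 1, 3, -1 → best response News.
Service A against (Originals, News): payoffs 9, 1, -2 → best response Sports.
Service A against (Licensed, Sports): payoffs -8, -5, 9 → best response Bundled.
Service A against (Licensed, News): payoffs -3, 9, 4 → best response News.
Service B against (Sports, Sports): payoffs 1, 8 → best response Licensed.
Service B against (Sports, News): payoffs -1, -2 → best response Originals.
Service B against (News, Sports): payoffs -3, -4 → best response Originals.
Service B against (News, News): payoffs -7, 5 → best response Licensed.
Service B against (Bundled, Sports): payoffs -2, 5 → best response Licensed.
Service B against (Bundled, News): payoffs 1, 2 → best response Licensed.
Service C against (Sports, Originals): payoffs 9, 5 → best response Sports.
Service C against (Sports, Licensed): payoffs 1, 3 → best response News.
Service C against (News, Originals): payoffs -7, 6 → best response News.
Service C against (News, Licensed): payoffs 9, 4 → best response Sports.
Service C against (Bundled, Originals): payoffs -6, -9 → best response Sports.
Service C against (Bundled, Licensed): payoffs 2, 9 → best response News.
No profile is a mutual best response for all players.

No pure-strategy Nash equilibrium.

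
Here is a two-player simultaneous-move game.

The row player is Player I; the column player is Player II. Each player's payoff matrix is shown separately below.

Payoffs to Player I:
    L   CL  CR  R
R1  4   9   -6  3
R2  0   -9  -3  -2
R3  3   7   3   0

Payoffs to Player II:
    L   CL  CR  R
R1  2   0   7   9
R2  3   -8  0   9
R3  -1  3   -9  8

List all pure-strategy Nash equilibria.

Player I against L: payoffs 4, 0, 3 → best response R1.
Player I against CL: payoffs 9, -9, 7 → best response R1.
Player I against CR: payoffs -6, -3, 3 → best response R3.
Player I against R: payoffs 3, -2, 0 → best response R1.
Player II against R1: payoffs 2, 0, 7, 9 → best response R.
Player II against R2: payoffs 3, -8, 0, 9 → best response R.
Player II against R3: payoffs -1, 3, -9, 8 → best response R.
Mutual best responses: (R1, R).

(R1, R)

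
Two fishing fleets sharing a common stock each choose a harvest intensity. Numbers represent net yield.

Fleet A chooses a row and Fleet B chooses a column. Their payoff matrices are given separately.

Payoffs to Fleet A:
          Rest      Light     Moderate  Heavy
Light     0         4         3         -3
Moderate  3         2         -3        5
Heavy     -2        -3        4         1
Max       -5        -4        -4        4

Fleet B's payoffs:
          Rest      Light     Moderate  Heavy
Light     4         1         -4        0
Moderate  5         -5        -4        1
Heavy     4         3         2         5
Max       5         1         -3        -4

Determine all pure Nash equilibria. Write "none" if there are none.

Pure NE: (Moderate, Rest)

(Light, Rest): Fleet A can switch to Moderate (0 → 3). Not NE.
(Light, Light): Fleet B can switch to Rest (1 → 4). Not NE.
(Light, Moderate): Fleet A can switch to Heavy (3 → 4). Not NE.
(Light, Heavy): Fleet A can switch to Moderate (-3 → 5). Not NE.
(Moderate, Rest): Fleet A gets 3, best alternative 0; Fleet B gets 5, best alternative 1. No profitable deviation — NE.
(Moderate, Light): Fleet A can switch to Light (2 → 4). Not NE.
(Moderate, Moderate): Fleet A can switch to Light (-3 → 3). Not NE.
(Moderate, Heavy): Fleet B can switch to Rest (1 → 5). Not NE.
(Heavy, Rest): Fleet A can switch to Light (-2 → 0). Not NE.
(Heavy, Light): Fleet A can switch to Light (-3 → 4). Not NE.
(Heavy, Moderate): Fleet B can switch to Rest (2 → 4). Not NE.
(The remaining 5 profiles each have a profitable deviation by the same check.)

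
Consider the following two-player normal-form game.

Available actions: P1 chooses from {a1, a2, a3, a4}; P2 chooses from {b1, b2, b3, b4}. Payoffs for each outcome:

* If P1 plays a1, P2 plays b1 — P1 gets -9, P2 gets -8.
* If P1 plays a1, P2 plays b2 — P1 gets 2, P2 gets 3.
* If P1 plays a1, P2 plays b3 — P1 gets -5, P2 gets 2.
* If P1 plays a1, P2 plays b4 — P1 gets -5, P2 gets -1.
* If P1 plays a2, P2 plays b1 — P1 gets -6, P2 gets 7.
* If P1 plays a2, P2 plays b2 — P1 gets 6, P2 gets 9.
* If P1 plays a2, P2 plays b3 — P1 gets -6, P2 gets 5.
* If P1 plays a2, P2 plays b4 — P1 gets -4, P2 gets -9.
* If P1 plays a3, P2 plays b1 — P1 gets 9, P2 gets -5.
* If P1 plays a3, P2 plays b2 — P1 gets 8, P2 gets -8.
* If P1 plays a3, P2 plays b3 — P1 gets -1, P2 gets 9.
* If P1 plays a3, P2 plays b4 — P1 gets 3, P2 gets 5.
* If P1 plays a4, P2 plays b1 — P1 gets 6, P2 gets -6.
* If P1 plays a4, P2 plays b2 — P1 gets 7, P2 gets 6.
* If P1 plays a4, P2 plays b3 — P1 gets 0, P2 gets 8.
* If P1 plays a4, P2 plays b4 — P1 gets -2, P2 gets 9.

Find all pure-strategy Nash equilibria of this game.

There is no pure-strategy Nash equilibrium.

For each strategy profile, look for a profitable unilateral deviation.
(a1, b1): P1 can switch to a2 (-9 → -6). Not NE.
(a1, b2): P1 can switch to a2 (2 → 6). Not NE.
(a1, b3): P1 can switch to a3 (-5 → -1). Not NE.
(a1, b4): P1 can switch to a2 (-5 → -4). Not NE.
(a2, b1): P1 can switch to a3 (-6 → 9). Not NE.
(a2, b2): P1 can switch to a3 (6 → 8). Not NE.
(a2, b3): P1 can switch to a1 (-6 → -5). Not NE.
(a2, b4): P1 can switch to a3 (-4 → 3). Not NE.
(a3, b1): P2 can switch to b3 (-5 → 9). Not NE.
(a3, b2): P2 can switch to b1 (-8 → -5). Not NE.
(a3, b3): P1 can switch to a4 (-1 → 0). Not NE.
(a3, b4): P2 can switch to b3 (5 → 9). Not NE.
(The remaining 4 profiles each have a profitable deviation by the same check.)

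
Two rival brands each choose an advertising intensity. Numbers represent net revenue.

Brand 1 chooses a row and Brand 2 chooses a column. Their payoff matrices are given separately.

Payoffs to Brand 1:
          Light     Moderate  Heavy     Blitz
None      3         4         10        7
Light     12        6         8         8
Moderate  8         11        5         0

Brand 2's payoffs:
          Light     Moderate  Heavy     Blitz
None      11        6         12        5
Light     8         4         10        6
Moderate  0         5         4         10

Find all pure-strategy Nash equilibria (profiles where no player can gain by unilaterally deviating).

The unique pure-strategy Nash equilibrium is (None, Heavy).

Brand 1 against Light: payoffs 3, 12, 8 → best response Light.
Brand 1 against Moderate: payoffs 4, 6, 11 → best response Moderate.
Brand 1 against Heavy: payoffs 10, 8, 5 → best response None.
Brand 1 against Blitz: payoffs 7, 8, 0 → best response Light.
Brand 2 against None: payoffs 11, 6, 12, 5 → best response Heavy.
Brand 2 against Light: payoffs 8, 4, 10, 6 → best response Heavy.
Brand 2 against Moderate: payoffs 0, 5, 4, 10 → best response Blitz.
Mutual best responses: (None, Heavy).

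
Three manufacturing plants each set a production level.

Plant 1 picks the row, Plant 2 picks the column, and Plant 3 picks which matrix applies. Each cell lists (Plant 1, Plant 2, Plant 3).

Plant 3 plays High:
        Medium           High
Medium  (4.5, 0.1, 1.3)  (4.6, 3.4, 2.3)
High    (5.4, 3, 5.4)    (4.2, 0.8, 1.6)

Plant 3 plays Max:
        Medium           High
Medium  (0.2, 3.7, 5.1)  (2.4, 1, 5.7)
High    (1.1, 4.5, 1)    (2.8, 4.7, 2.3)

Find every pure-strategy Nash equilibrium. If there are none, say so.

Pure-strategy Nash equilibria: (High, Medium, High), (High, High, Max)

Plant 1 against (Medium, High): payoffs 4.5, 5.4 → best response High.
Plant 1 against (Medium, Max): payoffs 0.2, 1.1 → best response High.
Plant 1 against (High, High): payoffs 4.6, 4.2 → best response Medium.
Plant 1 against (High, Max): payoffs 2.4, 2.8 → best response High.
Plant 2 against (Medium, High): payoffs 0.1, 3.4 → best response High.
Plant 2 against (Medium, Max): payoffs 3.7, 1 → best response Medium.
Plant 2 against (High, High): payoffs 3, 0.8 → best response Medium.
Plant 2 against (High, Max): payoffs 4.5, 4.7 → best response High.
Plant 3 against (Medium, Medium): payoffs 1.3, 5.1 → best response Max.
Plant 3 against (Medium, High): payoffs 2.3, 5.7 → best response Max.
Plant 3 against (High, Medium): payoffs 5.4, 1 → best response High.
Plant 3 against (High, High): payoffs 1.6, 2.3 → best response Max.
Mutual best responses: (High, Medium, High); (High, High, Max).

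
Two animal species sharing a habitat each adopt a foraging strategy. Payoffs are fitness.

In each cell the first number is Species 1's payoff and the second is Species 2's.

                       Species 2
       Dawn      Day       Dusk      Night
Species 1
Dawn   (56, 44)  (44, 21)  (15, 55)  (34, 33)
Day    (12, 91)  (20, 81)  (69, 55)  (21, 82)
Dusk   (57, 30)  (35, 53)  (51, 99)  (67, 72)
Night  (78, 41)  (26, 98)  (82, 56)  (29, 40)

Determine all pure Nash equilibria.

There is no pure-strategy Nash equilibrium.

(Dawn, Dawn): Species 1 can switch to Dusk (56 → 57). Not NE.
(Dawn, Day): Species 2 can switch to Dawn (21 → 44). Not NE.
(Dawn, Dusk): Species 1 can switch to Day (15 → 69). Not NE.
(Dawn, Night): Species 1 can switch to Dusk (34 → 67). Not NE.
(Day, Dawn): Species 1 can switch to Dawn (12 → 56). Not NE.
(Day, Day): Species 1 can switch to Dawn (20 → 44). Not NE.
(Day, Dusk): Species 1 can switch to Night (69 → 82). Not NE.
(Day, Night): Species 1 can switch to Dawn (21 → 34). Not NE.
(Dusk, Dawn): Species 1 can switch to Night (57 → 78). Not NE.
(Dusk, Day): Species 1 can switch to Dawn (35 → 44). Not NE.
(Dusk, Dusk): Species 1 can switch to Day (51 → 69). Not NE.
(Dusk, Night): Species 2 can switch to Dusk (72 → 99). Not NE.
(The remaining 4 profiles each have a profitable deviation by the same check.)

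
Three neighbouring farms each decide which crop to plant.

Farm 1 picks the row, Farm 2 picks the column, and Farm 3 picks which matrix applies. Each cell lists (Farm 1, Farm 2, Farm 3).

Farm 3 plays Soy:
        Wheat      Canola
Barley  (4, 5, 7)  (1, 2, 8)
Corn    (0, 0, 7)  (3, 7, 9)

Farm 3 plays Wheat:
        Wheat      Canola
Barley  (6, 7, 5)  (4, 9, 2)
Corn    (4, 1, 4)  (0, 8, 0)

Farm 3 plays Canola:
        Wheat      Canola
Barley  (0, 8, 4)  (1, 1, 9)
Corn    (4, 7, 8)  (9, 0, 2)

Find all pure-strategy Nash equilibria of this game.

For each player, find the best response to each opponent profile; mutual best responses are the pure NE.
Farm 1 against (Wheat, Soy): payoffs 4, 0 → best response Barley.
Farm 1 against (Wheat, Wheat): payoffs 6, 4 → best response Barley.
Farm 1 against (Wheat, Canola): payoffs 0, 4 → best response Corn.
Farm 1 against (Canola, Soy): payoffs 1, 3 → best response Corn.
Farm 1 against (Canola, Wheat): payoffs 4, 0 → best response Barley.
Farm 1 against (Canola, Canola): payoffs 1, 9 → best response Corn.
Farm 2 against (Barley, Soy): payoffs 5, 2 → best response Wheat.
Farm 2 against (Barley, Wheat): payoffs 7, 9 → best response Canola.
Farm 2 against (Barley, Canola): payoffs 8, 1 → best response Wheat.
Farm 2 against (Corn, Soy): payoffs 0, 7 → best response Canola.
Farm 2 against (Corn, Wheat): payoffs 1, 8 → best response Canola.
Farm 2 against (Corn, Canola): payoffs 7, 0 → best response Wheat.
Farm 3 against (Barley, Wheat): payoffs 7, 5, 4 → best response Soy.
Farm 3 against (Barley, Canola): payoffs 8, 2, 9 → best response Canola.
Farm 3 against (Corn, Wheat): payoffs 7, 4, 8 → best response Canola.
Farm 3 against (Corn, Canola): payoffs 9, 0, 2 → best response Soy.
Mutual best responses: (Barley, Wheat, Soy); (Corn, Wheat, Canola); (Corn, Canola, Soy).

(Barley, Wheat, Soy); (Corn, Wheat, Canola); (Corn, Canola, Soy)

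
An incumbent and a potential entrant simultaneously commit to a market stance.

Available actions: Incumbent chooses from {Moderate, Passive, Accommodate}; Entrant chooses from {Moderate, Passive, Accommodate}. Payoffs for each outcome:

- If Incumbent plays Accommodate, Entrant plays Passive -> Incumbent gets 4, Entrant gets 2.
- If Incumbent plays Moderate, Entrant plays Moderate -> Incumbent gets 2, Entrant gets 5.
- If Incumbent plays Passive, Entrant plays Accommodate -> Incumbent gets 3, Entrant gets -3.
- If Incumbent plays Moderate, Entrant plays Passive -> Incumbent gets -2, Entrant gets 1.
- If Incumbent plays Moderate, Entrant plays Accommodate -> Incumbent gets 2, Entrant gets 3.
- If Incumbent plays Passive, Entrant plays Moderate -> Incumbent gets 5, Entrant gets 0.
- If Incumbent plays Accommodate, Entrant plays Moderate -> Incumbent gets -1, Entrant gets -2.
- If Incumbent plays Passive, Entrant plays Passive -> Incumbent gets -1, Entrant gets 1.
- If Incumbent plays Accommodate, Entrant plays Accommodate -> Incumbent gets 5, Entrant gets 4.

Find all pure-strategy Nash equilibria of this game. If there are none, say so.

For each strategy profile, look for a profitable unilateral deviation.
(Moderate, Moderate): Incumbent can switch to Passive (2 → 5). Not NE.
(Moderate, Passive): Incumbent can switch to Passive (-2 → -1). Not NE.
(Moderate, Accommodate): Incumbent can switch to Passive (2 → 3). Not NE.
(Passive, Moderate): Entrant can switch to Passive (0 → 1). Not NE.
(Passive, Passive): Incumbent can switch to Accommodate (-1 → 4). Not NE.
(Passive, Accommodate): Incumbent can switch to Accommodate (3 → 5). Not NE.
(Accommodate, Moderate): Incumbent can switch to Moderate (-1 → 2). Not NE.
(Accommodate, Passive): Entrant can switch to Accommodate (2 → 4). Not NE.
(Accommodate, Accommodate): Incumbent gets 5, best alternative 3; Entrant gets 4, best alternative 2. No profitable deviation — NE.

(Accommodate, Accommodate)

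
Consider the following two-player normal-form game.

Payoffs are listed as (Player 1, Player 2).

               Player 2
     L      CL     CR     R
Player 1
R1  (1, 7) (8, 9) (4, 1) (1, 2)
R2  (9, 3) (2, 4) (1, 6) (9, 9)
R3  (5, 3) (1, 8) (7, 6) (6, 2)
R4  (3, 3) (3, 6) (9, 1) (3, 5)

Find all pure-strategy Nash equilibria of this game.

Pure-strategy Nash equilibria: (R1, CL) and (R2, R)

For each strategy profile, look for a profitable unilateral deviation.
(R1, L): Player 1 can switch to R2 (1 → 9). Not NE.
(R1, CL): Player 1 gets 8, best alternative 3; Player 2 gets 9, best alternative 7. No profitable deviation — NE.
(R1, CR): Player 1 can switch to R3 (4 → 7). Not NE.
(R1, R): Player 1 can switch to R2 (1 → 9). Not NE.
(R2, L): Player 2 can switch to CL (3 → 4). Not NE.
(R2, CL): Player 1 can switch to R1 (2 → 8). Not NE.
(R2, CR): Player 1 can switch to R1 (1 → 4). Not NE.
(R2, R): Player 1 gets 9, best alternative 6; Player 2 gets 9, best alternative 6. No profitable deviation — NE.
(R3, L): Player 1 can switch to R2 (5 → 9). Not NE.
(R3, CL): Player 1 can switch to R1 (1 → 8). Not NE.
(R3, CR): Player 1 can switch to R4 (7 → 9). Not NE.
(R3, R): Player 1 can switch to R2 (6 → 9). Not NE.
(R4, L): Player 1 can switch to R2 (3 → 9). Not NE.
(R4, CL): Player 1 can switch to R1 (3 → 8). Not NE.
(The remaining 2 profiles each have a profitable deviation by the same check.)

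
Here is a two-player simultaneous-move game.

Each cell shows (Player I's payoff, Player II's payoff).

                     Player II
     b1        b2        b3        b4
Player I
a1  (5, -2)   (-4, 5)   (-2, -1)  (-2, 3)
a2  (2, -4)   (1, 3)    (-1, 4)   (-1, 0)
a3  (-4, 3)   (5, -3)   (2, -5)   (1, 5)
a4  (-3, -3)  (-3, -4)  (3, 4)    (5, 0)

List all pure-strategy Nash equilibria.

Check each profile: it is a Nash equilibrium iff no player can strictly gain by switching unilaterally.
(a1, b1): Player II can switch to b2 (-2 → 5). Not NE.
(a1, b2): Player I can switch to a2 (-4 → 1). Not NE.
(a1, b3): Player I can switch to a2 (-2 → -1). Not NE.
(a1, b4): Player I can switch to a2 (-2 → -1). Not NE.
(a2, b1): Player I can switch to a1 (2 → 5). Not NE.
(a2, b2): Player I can switch to a3 (1 → 5). Not NE.
(a2, b3): Player I can switch to a3 (-1 → 2). Not NE.
(a2, b4): Player I can switch to a3 (-1 → 1). Not NE.
(a3, b1): Player I can switch to a1 (-4 → 5). Not NE.
(a3, b2): Player II can switch to b1 (-3 → 3). Not NE.
(a3, b3): Player I can switch to a4 (2 → 3). Not NE.
(a3, b4): Player I can switch to a4 (1 → 5). Not NE.
(a4, b3): Player I gets 3, best alternative 2; Player II gets 4, best alternative 0. No profitable deviation — NE.
(The remaining 3 profiles each have a profitable deviation by the same check.)

The unique pure-strategy Nash equilibrium is (a4, b3).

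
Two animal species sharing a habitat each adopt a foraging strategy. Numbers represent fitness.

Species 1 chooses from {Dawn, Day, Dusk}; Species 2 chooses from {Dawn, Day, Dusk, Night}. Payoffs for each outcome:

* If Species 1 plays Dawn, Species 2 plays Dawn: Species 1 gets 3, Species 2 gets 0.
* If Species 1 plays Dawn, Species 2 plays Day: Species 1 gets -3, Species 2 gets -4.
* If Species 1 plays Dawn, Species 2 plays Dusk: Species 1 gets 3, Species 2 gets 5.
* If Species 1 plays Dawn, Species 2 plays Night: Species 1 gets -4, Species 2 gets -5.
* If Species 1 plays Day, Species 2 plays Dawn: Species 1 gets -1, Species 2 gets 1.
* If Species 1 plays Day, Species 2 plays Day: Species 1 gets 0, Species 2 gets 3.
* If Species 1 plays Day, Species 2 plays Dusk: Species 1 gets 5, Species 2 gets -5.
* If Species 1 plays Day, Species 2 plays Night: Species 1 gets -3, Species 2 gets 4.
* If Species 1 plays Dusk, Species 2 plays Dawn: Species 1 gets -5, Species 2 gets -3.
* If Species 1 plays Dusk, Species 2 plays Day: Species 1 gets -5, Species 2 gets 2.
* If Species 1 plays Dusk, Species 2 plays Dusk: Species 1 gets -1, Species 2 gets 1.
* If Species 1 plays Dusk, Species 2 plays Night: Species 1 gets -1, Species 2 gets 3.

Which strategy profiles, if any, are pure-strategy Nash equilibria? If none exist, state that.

Pure NE: (Dusk, Night)

(Dawn, Dawn): Species 2 can switch to Dusk (0 → 5). Not NE.
(Dawn, Day): Species 1 can switch to Day (-3 → 0). Not NE.
(Dawn, Dusk): Species 1 can switch to Day (3 → 5). Not NE.
(Dawn, Night): Species 1 can switch to Day (-4 → -3). Not NE.
(Day, Dawn): Species 1 can switch to Dawn (-1 → 3). Not NE.
(Day, Day): Species 2 can switch to Night (3 → 4). Not NE.
(Day, Dusk): Species 2 can switch to Dawn (-5 → 1). Not NE.
(Day, Night): Species 1 can switch to Dusk (-3 → -1). Not NE.
(Dusk, Night): Species 1 gets -1, best alternative -3; Species 2 gets 3, best alternative 2. No profitable deviation — NE.
(The remaining 3 profiles each have a profitable deviation by the same check.)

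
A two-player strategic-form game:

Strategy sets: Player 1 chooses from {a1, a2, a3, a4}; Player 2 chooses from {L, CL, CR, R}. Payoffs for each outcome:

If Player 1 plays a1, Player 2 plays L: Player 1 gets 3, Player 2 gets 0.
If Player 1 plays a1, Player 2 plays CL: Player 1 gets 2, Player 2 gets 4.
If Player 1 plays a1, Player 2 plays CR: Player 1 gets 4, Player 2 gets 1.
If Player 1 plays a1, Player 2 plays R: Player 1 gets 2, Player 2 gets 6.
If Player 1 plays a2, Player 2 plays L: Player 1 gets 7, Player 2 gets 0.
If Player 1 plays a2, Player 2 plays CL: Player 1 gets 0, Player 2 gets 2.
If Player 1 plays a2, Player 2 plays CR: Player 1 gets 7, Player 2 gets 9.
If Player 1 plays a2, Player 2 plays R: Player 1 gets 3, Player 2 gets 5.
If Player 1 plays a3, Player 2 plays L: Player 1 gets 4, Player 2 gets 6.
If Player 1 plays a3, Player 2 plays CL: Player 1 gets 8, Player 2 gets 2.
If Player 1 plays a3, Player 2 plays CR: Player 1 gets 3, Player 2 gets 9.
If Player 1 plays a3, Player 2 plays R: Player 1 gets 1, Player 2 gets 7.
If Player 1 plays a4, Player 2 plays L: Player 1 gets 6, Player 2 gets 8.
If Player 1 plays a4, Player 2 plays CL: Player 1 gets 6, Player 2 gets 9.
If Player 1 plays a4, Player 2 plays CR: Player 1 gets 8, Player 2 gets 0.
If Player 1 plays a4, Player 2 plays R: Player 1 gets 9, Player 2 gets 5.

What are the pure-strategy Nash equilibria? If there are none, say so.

none

Player 1 against L: payoffs 3, 7, 4, 6 → best response a2.
Player 1 against CL: payoffs 2, 0, 8, 6 → best response a3.
Player 1 against CR: payoffs 4, 7, 3, 8 → best response a4.
Player 1 against R: payoffs 2, 3, 1, 9 → best response a4.
Player 2 against a1: payoffs 0, 4, 1, 6 → best response R.
Player 2 against a2: payoffs 0, 2, 9, 5 → best response CR.
Player 2 against a3: payoffs 6, 2, 9, 7 → best response CR.
Player 2 against a4: payoffs 8, 9, 0, 5 → best response CL.
No profile is a mutual best response for all players.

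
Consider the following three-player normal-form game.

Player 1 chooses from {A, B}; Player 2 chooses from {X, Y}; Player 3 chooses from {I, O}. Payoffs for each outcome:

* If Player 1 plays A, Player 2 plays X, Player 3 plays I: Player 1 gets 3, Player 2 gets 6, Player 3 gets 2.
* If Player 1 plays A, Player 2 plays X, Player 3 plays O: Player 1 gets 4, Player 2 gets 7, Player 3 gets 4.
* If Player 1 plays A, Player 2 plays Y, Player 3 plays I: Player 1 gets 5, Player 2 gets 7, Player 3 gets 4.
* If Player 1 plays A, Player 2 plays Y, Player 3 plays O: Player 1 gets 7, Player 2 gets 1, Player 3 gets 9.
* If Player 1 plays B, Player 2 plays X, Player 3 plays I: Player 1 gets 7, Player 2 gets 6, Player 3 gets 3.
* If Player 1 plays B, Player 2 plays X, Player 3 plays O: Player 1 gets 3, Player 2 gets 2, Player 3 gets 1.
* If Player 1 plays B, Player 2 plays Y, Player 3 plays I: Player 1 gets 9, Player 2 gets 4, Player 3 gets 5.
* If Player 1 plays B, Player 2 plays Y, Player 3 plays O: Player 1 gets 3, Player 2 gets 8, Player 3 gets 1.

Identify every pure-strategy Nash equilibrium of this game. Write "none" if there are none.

Pure-strategy Nash equilibria: (A, X, O) and (B, X, I)

(A, X, I): Player 1 can switch to B (3 → 7). Not NE.
(A, X, O): Player 1 gets 4, best alternative 3; Player 2 gets 7, best alternative 1; Player 3 gets 4, best alternative 2. No profitable deviation — NE.
(A, Y, I): Player 1 can switch to B (5 → 9). Not NE.
(A, Y, O): Player 2 can switch to X (1 → 7). Not NE.
(B, X, I): Player 1 gets 7, best alternative 3; Player 2 gets 6, best alternative 4; Player 3 gets 3, best alternative 1. No profitable deviation — NE.
(B, X, O): Player 1 can switch to A (3 → 4). Not NE.
(B, Y, I): Player 2 can switch to X (4 → 6). Not NE.
(B, Y, O): Player 1 can switch to A (3 → 7). Not NE.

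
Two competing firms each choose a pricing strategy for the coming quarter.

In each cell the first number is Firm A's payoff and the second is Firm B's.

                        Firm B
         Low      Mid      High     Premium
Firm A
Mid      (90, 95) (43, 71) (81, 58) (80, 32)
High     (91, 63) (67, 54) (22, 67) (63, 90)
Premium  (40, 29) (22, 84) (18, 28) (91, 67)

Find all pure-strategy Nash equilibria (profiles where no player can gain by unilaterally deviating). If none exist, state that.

There is no pure-strategy Nash equilibrium.

For each player, find the best response to each opponent profile; mutual best responses are the pure NE.
Firm A against Low: payoffs 90, 91, 40 → best response High.
Firm A against Mid: payoffs 43, 67, 22 → best response High.
Firm A against High: payoffs 81, 22, 18 → best response Mid.
Firm A against Premium: payoffs 80, 63, 91 → best response Premium.
Firm B against Mid: payoffs 95, 71, 58, 32 → best response Low.
Firm B against High: payoffs 63, 54, 67, 90 → best response Premium.
Firm B against Premium: payoffs 29, 84, 28, 67 → best response Mid.
No profile is a mutual best response for all players.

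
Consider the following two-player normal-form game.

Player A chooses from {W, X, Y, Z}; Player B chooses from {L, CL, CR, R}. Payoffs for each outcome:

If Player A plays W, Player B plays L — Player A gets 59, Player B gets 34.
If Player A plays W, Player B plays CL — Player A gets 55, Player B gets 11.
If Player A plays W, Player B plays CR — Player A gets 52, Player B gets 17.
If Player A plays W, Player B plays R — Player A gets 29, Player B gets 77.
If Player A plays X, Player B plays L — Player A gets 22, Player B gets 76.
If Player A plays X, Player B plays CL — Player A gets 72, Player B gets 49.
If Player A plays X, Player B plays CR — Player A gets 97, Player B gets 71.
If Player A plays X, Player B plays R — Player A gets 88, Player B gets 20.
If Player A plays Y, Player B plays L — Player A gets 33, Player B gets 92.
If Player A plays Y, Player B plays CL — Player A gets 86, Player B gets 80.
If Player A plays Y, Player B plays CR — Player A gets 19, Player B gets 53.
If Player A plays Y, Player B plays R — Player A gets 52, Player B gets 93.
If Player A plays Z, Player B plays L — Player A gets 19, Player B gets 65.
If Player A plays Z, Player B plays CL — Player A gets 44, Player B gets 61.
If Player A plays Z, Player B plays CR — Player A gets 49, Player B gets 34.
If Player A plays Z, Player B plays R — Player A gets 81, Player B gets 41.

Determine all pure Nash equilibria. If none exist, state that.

No pure-strategy Nash equilibrium.

Player A against L: payoffs 59, 22, 33, 19 → best response W.
Player A against CL: payoffs 55, 72, 86, 44 → best response Y.
Player A against CR: payoffs 52, 97, 19, 49 → best response X.
Player A against R: payoffs 29, 88, 52, 81 → best response X.
Player B against W: payoffs 34, 11, 17, 77 → best response R.
Player B against X: payoffs 76, 49, 71, 20 → best response L.
Player B against Y: payoffs 92, 80, 53, 93 → best response R.
Player B against Z: payoffs 65, 61, 34, 41 → best response L.
No profile is a mutual best response for all players.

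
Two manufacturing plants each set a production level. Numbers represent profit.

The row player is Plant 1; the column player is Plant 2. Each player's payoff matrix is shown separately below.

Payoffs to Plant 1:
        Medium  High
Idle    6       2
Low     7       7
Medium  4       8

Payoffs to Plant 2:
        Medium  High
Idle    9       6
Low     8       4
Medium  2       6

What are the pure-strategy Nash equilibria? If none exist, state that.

The pure Nash equilibria are (Low, Medium); (Medium, High).

For each player, find the best response to each opponent profile; mutual best responses are the pure NE.
Plant 1 against Medium: payoffs 6, 7, 4 → best response Low.
Plant 1 against High: payoffs 2, 7, 8 → best response Medium.
Plant 2 against Idle: payoffs 9, 6 → best response Medium.
Plant 2 against Low: payoffs 8, 4 → best response Medium.
Plant 2 against Medium: payoffs 2, 6 → best response High.
Mutual best responses: (Low, Medium); (Medium, High).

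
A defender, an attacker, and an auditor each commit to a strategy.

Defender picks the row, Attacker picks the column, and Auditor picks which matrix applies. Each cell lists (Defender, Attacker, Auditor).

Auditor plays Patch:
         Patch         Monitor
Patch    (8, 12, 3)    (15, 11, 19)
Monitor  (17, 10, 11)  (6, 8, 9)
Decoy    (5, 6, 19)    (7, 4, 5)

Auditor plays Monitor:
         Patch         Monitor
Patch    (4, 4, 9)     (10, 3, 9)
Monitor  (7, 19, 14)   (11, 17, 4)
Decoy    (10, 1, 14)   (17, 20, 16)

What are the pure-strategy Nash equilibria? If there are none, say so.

The unique pure-strategy Nash equilibrium is (Decoy, Monitor, Monitor).

(Patch, Patch, Patch): Defender can switch to Monitor (8 → 17). Not NE.
(Patch, Patch, Monitor): Defender can switch to Monitor (4 → 7). Not NE.
(Patch, Monitor, Patch): Attacker can switch to Patch (11 → 12). Not NE.
(Patch, Monitor, Monitor): Defender can switch to Monitor (10 → 11). Not NE.
(Monitor, Patch, Patch): Auditor can switch to Monitor (11 → 14). Not NE.
(Monitor, Patch, Monitor): Defender can switch to Decoy (7 → 10). Not NE.
(Monitor, Monitor, Patch): Defender can switch to Patch (6 → 15). Not NE.
(Monitor, Monitor, Monitor): Defender can switch to Decoy (11 → 17). Not NE.
(Decoy, Patch, Patch): Defender can switch to Patch (5 → 8). Not NE.
(Decoy, Patch, Monitor): Attacker can switch to Monitor (1 → 20). Not NE.
(Decoy, Monitor, Monitor): Defender gets 17, best alternative 11; Attacker gets 20, best alternative 1; Auditor gets 16, best alternative 5. No profitable deviation — NE.
(The remaining 1 profile has a profitable deviation by the same check.)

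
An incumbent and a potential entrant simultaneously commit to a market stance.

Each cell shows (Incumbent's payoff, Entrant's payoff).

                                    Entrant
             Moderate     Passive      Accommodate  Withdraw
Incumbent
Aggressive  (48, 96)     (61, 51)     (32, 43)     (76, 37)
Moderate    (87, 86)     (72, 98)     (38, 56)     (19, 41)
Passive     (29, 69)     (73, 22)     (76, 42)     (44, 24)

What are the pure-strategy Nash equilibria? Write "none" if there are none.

Incumbent against Moderate: payoffs 48, 87, 29 → best response Moderate.
Incumbent against Passive: payoffs 61, 72, 73 → best response Passive.
Incumbent against Accommodate: payoffs 32, 38, 76 → best response Passive.
Incumbent against Withdraw: payoffs 76, 19, 44 → best response Aggressive.
Entrant against Aggressive: payoffs 96, 51, 43, 37 → best response Moderate.
Entrant against Moderate: payoffs 86, 98, 56, 41 → best response Passive.
Entrant against Passive: payoffs 69, 22, 42, 24 → best response Moderate.
No profile is a mutual best response for all players.

No pure-strategy Nash equilibrium.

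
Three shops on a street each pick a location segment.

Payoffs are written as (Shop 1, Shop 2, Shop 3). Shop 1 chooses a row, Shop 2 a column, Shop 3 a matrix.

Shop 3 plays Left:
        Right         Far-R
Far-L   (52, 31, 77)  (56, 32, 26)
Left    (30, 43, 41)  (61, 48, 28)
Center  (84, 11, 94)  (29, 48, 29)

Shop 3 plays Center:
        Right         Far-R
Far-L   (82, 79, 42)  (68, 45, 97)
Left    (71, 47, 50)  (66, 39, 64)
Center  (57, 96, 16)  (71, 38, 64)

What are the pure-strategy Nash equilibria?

(Far-L, Right, Left): Shop 1 can switch to Center (52 → 84). Not NE.
(Far-L, Right, Center): Shop 3 can switch to Left (42 → 77). Not NE.
(Far-L, Far-R, Left): Shop 1 can switch to Left (56 → 61). Not NE.
(Far-L, Far-R, Center): Shop 1 can switch to Center (68 → 71). Not NE.
(Left, Right, Left): Shop 1 can switch to Far-L (30 → 52). Not NE.
(Left, Right, Center): Shop 1 can switch to Far-L (71 → 82). Not NE.
(Left, Far-R, Left): Shop 3 can switch to Center (28 → 64). Not NE.
(Left, Far-R, Center): Shop 1 can switch to Far-L (66 → 68). Not NE.
(Center, Right, Left): Shop 2 can switch to Far-R (11 → 48). Not NE.
(Center, Right, Center): Shop 1 can switch to Far-L (57 → 82). Not NE.
(Center, Far-R, Left): Shop 1 can switch to Far-L (29 → 56). Not NE.
(Center, Far-R, Center): Shop 2 can switch to Right (38 → 96). Not NE.

There is no pure-strategy Nash equilibrium.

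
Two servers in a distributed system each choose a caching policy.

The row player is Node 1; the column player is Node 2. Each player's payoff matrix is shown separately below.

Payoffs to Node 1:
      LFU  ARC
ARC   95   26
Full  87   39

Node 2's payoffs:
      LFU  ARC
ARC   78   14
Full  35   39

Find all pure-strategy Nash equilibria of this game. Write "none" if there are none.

The pure Nash equilibria are (ARC, LFU); (Full, ARC).

For each strategy profile, look for a profitable unilateral deviation.
(ARC, LFU): Node 1 gets 95, best alternative 87; Node 2 gets 78, best alternative 14. No profitable deviation — NE.
(ARC, ARC): Node 1 can switch to Full (26 → 39). Not NE.
(Full, LFU): Node 1 can switch to ARC (87 → 95). Not NE.
(Full, ARC): Node 1 gets 39, best alternative 26; Node 2 gets 39, best alternative 35. No profitable deviation — NE.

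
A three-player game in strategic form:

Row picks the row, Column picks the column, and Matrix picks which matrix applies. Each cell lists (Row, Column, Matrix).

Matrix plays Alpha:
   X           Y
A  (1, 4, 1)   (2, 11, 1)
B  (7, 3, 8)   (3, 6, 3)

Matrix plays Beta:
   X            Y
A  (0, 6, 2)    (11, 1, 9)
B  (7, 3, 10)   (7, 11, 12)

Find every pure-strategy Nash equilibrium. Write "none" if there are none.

This game has no pure Nash equilibrium.

Row against (X, Alpha): payoffs 1, 7 → best response B.
Row against (X, Beta): payoffs 0, 7 → best response B.
Row against (Y, Alpha): payoffs 2, 3 → best response B.
Row against (Y, Beta): payoffs 11, 7 → best response A.
Column against (A, Alpha): payoffs 4, 11 → best response Y.
Column against (A, Beta): payoffs 6, 1 → best response X.
Column against (B, Alpha): payoffs 3, 6 → best response Y.
Column against (B, Beta): payoffs 3, 11 → best response Y.
Matrix against (A, X): payoffs 1, 2 → best response Beta.
Matrix against (A, Y): payoffs 1, 9 → best response Beta.
Matrix against (B, X): payoffs 8, 10 → best response Beta.
Matrix against (B, Y): payoffs 3, 12 → best response Beta.
No profile is a mutual best response for all players.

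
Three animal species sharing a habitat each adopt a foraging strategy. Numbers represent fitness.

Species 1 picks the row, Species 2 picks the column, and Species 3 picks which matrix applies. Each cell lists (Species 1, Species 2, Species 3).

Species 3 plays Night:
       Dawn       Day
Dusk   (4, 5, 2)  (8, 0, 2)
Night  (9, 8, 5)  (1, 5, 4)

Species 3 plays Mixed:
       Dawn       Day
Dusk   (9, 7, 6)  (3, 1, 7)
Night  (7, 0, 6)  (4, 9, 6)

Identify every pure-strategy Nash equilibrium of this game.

(Dusk, Dawn, Night): Species 1 can switch to Night (4 → 9). Not NE.
(Dusk, Dawn, Mixed): Species 1 gets 9, best alternative 7; Species 2 gets 7, best alternative 1; Species 3 gets 6, best alternative 2. No profitable deviation — NE.
(Dusk, Day, Night): Species 2 can switch to Dawn (0 → 5). Not NE.
(Dusk, Day, Mixed): Species 1 can switch to Night (3 → 4). Not NE.
(Night, Dawn, Night): Species 3 can switch to Mixed (5 → 6). Not NE.
(Night, Dawn, Mixed): Species 1 can switch to Dusk (7 → 9). Not NE.
(Night, Day, Night): Species 1 can switch to Dusk (1 → 8). Not NE.
(Night, Day, Mixed): Species 1 gets 4, best alternative 3; Species 2 gets 9, best alternative 0; Species 3 gets 6, best alternative 4. No profitable deviation — NE.

(Dusk, Dawn, Mixed) and (Night, Day, Mixed)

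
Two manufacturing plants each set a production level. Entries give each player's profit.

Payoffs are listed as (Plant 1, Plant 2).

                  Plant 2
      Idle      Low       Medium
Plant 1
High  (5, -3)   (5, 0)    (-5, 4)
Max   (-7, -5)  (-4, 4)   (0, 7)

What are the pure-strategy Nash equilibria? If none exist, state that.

The unique pure-strategy Nash equilibrium is (Max, Medium).

Plant 1 against Idle: payoffs 5, -7 → best response High.
Plant 1 against Low: payoffs 5, -4 → best response High.
Plant 1 against Medium: payoffs -5, 0 → best response Max.
Plant 2 against High: payoffs -3, 0, 4 → best response Medium.
Plant 2 against Max: payoffs -5, 4, 7 → best response Medium.
Mutual best responses: (Max, Medium).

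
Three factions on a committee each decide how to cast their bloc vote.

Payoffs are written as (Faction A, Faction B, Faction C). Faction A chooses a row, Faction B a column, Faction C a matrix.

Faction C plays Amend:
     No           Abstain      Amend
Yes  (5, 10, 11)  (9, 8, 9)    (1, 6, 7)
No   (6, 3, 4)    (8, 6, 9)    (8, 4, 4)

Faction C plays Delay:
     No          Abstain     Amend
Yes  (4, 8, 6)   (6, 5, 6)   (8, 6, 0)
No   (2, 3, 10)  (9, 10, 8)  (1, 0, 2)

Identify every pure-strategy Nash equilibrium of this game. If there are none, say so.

No pure-strategy Nash equilibrium.

(Yes, No, Amend): Faction A can switch to No (5 → 6). Not NE.
(Yes, No, Delay): Faction C can switch to Amend (6 → 11). Not NE.
(Yes, Abstain, Amend): Faction B can switch to No (8 → 10). Not NE.
(Yes, Abstain, Delay): Faction A can switch to No (6 → 9). Not NE.
(Yes, Amend, Amend): Faction A can switch to No (1 → 8). Not NE.
(Yes, Amend, Delay): Faction B can switch to No (6 → 8). Not NE.
(No, No, Amend): Faction B can switch to Abstain (3 → 6). Not NE.
(No, No, Delay): Faction A can switch to Yes (2 → 4). Not NE.
(No, Abstain, Amend): Faction A can switch to Yes (8 → 9). Not NE.
(No, Abstain, Delay): Faction C can switch to Amend (8 → 9). Not NE.
(No, Amend, Amend): Faction B can switch to Abstain (4 → 6). Not NE.
(No, Amend, Delay): Faction A can switch to Yes (1 → 8). Not NE.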